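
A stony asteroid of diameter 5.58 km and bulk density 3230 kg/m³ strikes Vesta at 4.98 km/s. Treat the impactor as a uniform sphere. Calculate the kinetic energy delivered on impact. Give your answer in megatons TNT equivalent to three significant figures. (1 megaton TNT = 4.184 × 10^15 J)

E ≈ 8.71 × 10^5 Mt TNT

d = 5580 m; v = 4980 m/s.
Mass m = (π/6) ρ d³ = (π/6) × 3230 × (5580)³ = 2.938 × 10^14 kg
E = ½ m v² = 0.5 × 2.938 × 10^14 × (4980)² = 3.643 × 10^21 J
   = 3.643 × 10^21 / 4.184×10^15 = 8.707 × 10^5 Mt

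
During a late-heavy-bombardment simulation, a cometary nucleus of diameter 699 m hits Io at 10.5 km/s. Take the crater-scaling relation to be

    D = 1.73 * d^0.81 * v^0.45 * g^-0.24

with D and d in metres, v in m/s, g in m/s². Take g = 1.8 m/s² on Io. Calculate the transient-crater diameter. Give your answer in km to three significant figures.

D ≈ 19.5 km

In SI units: v = 10500 m/s.
d^0.81 = 699^0.81 = 201.4
v^0.45 = 10500^0.45 = 64.50
g^-0.24 = 1.8^-0.24 = 0.8684
D = 1.73 × 201.4 × 64.50 × 0.8684 = 19516 m
   = 19.52 km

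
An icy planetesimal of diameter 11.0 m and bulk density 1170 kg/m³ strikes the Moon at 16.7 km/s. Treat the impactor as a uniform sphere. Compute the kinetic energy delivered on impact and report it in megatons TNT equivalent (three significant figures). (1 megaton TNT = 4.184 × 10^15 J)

E ≈ 0.0272 Mt TNT

v = 16700 m/s.
Mass m = (π/6) ρ d³ = (π/6) × 1170 × (11)³ = 8.154 × 10^5 kg
E = ½ m v² = 0.5 × 8.154 × 10^5 × (16700)² = 1.137 × 10^14 J
   = 1.137 × 10^14 / 4.184×10^15 = 0.02717 Mt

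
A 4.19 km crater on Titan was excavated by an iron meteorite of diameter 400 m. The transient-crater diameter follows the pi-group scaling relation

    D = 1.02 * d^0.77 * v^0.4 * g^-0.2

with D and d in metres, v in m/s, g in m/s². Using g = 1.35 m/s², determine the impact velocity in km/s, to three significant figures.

Rearranging for v: v = [D / (1.02 · 400^0.77 · 1.35^-0.2)]^(1/0.4).
D = 4190 m.
400^0.77 = 100.8
1.35^-0.2 = 0.9417
Denominator = 1.02 × 100.8 × 0.9417 = 96.82
D / 96.82 = 4190 / 96.82 = 43.28
v = 43.28^(1/0.4) = 43.28^2.5 = 12323 m/s

v ≈ 12.3 km/s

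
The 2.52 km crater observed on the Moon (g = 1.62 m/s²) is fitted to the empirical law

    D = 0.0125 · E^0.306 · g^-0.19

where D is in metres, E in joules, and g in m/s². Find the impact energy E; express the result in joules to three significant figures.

E ≈ 2.92 × 10^17 J

Rearranging: E = [D / (0.0125 · g^-0.19)]^(1/0.306).
D = 2520 m.
g^-0.19 = 1.62^-0.19 = 0.9124
D / (0.0125 × 0.9124) = 2520 / (0.01141) = 2.209 × 10^5
E = (2.209 × 10^5)^3.268 = 2.916 × 10^17 J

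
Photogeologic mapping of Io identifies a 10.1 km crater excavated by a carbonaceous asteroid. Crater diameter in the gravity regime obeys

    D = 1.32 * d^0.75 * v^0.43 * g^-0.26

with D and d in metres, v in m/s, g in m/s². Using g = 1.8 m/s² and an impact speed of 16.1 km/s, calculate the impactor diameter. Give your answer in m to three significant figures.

d ≈ 716 m

Rearranging for d: d = [D / (1.32 · 16100^0.43 · 1.8^-0.26)]^(1/0.75).
D = 10100 m.
16100^0.43 = 64.41
1.8^-0.26 = 0.8583
Denominator = 1.32 × 64.41 × 0.8583 = 72.97
D / 72.97 = 10100 / 72.97 = 138.4
d = 138.4^(1/0.75) = 138.4^1.3333 = 715.8 m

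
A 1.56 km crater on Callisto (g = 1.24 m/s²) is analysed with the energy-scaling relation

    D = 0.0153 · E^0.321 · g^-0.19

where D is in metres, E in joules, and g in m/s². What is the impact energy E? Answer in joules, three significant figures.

Rearranging: E = [D / (0.0153 · g^-0.19)]^(1/0.321).
D = 1560 m.
g^-0.19 = 1.24^-0.19 = 0.9600
D / (0.0153 × 0.9600) = 1560 / (0.01469) = 1.062 × 10^5
E = (1.062 × 10^5)^3.1153 = 4.549 × 10^15 J

E ≈ 4.55 × 10^15 J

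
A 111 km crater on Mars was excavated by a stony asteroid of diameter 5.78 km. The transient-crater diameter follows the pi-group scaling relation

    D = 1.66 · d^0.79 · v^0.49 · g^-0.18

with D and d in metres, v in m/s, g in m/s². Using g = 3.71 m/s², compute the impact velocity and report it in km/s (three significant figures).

v ≈ 9.80 km/s

Rearranging for v: v = [D / (1.66 · 5780^0.79 · 3.71^-0.18)]^(1/0.49).
D = 111000 m.
5780^0.79 = 937.4
3.71^-0.18 = 0.7898
Denominator = 1.66 × 937.4 × 0.7898 = 1229
D / 1229 = 111000 / 1229 = 90.32
v = 90.32^(1/0.49) = 90.32^2.0408 = 9803 m/s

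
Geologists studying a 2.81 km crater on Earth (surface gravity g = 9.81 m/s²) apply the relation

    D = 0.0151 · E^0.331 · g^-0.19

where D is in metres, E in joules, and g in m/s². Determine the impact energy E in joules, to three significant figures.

E ≈ 3.09 × 10^16 J

Rearranging: E = [D / (0.0151 · g^-0.19)]^(1/0.331).
D = 2810 m.
g^-0.19 = 9.81^-0.19 = 0.6480
D / (0.0151 × 0.6480) = 2810 / (9.785 × 10^-3) = 2.872 × 10^5
E = (2.872 × 10^5)^3.0211 = 3.088 × 10^16 J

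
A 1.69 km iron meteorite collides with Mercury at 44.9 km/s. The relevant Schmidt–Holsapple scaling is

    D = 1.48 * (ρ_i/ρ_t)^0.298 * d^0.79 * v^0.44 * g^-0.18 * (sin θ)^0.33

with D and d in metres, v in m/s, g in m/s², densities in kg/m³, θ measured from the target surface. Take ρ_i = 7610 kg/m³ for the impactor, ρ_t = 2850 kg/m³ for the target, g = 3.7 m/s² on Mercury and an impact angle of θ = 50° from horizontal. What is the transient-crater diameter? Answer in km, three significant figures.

In SI units: d = 1690 m, v = 44900 m/s.
(ρ_i/ρ_t)^0.298 = (7610/2850)^0.298 = 1.340
d^0.79 = 1690^0.79 = 354.8
v^0.44 = 44900^0.44 = 111.4
g^-0.18 = 3.7^-0.18 = 0.7902
(sin 50°)^0.33 = 0.7660^0.33 = 0.9158
D = 1.48 × 1.340 × 354.8 × 111.4 × 0.7902 × 0.9158 = 56725 m
   = 56.72 km

D ≈ 56.7 km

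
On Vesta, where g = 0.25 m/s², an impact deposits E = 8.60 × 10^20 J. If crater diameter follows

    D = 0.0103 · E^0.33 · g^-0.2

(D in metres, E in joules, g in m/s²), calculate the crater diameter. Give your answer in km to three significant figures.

E^0.33 = (8.60 × 10^20)^0.33 = 8.098 × 10^6
g^-0.2 = 0.25^-0.2 = 1.320
D = 0.0103 × 8.098 × 10^6 × 1.320 = 1.101 × 10^5 m
   = 110.1 km

D ≈ 110 km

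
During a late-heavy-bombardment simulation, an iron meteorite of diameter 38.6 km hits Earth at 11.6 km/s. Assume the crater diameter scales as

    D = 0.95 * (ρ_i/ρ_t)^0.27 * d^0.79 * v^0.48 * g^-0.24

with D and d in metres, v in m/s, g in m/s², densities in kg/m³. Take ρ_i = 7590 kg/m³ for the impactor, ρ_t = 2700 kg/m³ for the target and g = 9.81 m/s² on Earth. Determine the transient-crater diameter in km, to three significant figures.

In SI units: d = 38600 m, v = 11600 m/s.
(ρ_i/ρ_t)^0.27 = (7590/2700)^0.27 = 1.322
d^0.79 = 38600^0.79 = 4201
v^0.48 = 11600^0.48 = 89.32
g^-0.24 = 9.81^-0.24 = 0.5781
D = 0.95 × 1.322 × 4201 × 89.32 × 0.5781 = 2.724 × 10^5 m
   = 272.4 km

D ≈ 272 km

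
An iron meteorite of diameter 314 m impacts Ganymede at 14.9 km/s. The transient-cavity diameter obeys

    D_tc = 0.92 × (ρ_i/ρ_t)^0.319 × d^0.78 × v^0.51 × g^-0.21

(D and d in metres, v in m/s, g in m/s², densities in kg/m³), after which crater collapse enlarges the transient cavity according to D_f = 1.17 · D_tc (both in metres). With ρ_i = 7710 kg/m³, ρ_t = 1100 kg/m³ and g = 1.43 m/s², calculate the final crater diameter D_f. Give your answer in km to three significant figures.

v = 14900 m/s.
(ρ_i/ρ_t)^0.319 = (7710/1100)^0.319 = 1.861
d^0.78 = 314^0.78 = 88.63
v^0.51 = 14900^0.51 = 134.4
g^-0.21 = 1.43^-0.21 = 0.9276
D_tc = 0.92 × 1.861 × 88.63 × 134.4 × 0.9276 = 18920 m
D_f = 1.17 × 18920 = 22136 m
     = 22.14 km

D_f ≈ 22.1 km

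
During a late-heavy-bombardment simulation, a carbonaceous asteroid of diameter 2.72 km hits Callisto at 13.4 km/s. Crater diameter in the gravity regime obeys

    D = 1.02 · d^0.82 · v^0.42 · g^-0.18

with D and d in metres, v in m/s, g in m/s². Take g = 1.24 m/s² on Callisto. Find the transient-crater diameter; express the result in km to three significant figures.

In SI units: d = 2720 m, v = 13400 m/s.
d^0.82 = 2720^0.82 = 655.2
v^0.42 = 13400^0.42 = 54.12
g^-0.18 = 1.24^-0.18 = 0.9620
D = 1.02 × 655.2 × 54.12 × 0.9620 = 34794 m
   = 34.79 km

D ≈ 34.8 km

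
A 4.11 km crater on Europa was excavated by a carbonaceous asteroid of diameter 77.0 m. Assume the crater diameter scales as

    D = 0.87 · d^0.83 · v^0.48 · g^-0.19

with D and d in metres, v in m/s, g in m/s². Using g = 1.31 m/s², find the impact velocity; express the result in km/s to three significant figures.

v ≈ 27.5 km/s

Rearranging for v: v = [D / (0.87 · 77^0.83 · 1.31^-0.19)]^(1/0.48).
D = 4110 m.
77^0.83 = 36.79
1.31^-0.19 = 0.9500
Denominator = 0.87 × 36.79 × 0.9500 = 30.41
D / 30.41 = 4110 / 30.41 = 135.2
v = 135.2^(1/0.48) = 135.2^2.0833 = 27508 m/s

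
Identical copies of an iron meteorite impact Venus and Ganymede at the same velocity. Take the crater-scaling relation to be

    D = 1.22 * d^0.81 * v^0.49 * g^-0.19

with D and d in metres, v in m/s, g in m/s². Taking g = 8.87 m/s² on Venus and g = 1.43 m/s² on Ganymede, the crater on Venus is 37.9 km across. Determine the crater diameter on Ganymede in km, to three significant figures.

All impactor-dependent factors cancel in the ratio, leaving D_Ganymede/D_Venus = (g_Ganymede/g_Venus)^-0.19.
(1.43/8.87)^-0.19 = 0.1612^-0.19 = 1.414
D_Ganymede = 1.414 × 37.9 km = 53.6 km

D ≈ 53.6 km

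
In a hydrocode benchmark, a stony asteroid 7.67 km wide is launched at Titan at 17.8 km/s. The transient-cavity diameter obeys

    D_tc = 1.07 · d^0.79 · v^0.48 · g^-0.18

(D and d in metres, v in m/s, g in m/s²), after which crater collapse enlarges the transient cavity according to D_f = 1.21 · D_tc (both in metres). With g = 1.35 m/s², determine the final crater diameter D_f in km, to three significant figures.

D_f ≈ 158 km

In SI: d = 7670 m, v = 17800 m/s.
d^0.79 = 7670^0.79 = 1172
v^0.48 = 17800^0.48 = 109.7
g^-0.18 = 1.35^-0.18 = 0.9474
D_tc = 1.07 × 1172 × 109.7 × 0.9474 = 1.303 × 10^5 m
D_f = 1.21 × 1.303 × 10^5 = 1.577 × 10^5 m
     = 157.7 km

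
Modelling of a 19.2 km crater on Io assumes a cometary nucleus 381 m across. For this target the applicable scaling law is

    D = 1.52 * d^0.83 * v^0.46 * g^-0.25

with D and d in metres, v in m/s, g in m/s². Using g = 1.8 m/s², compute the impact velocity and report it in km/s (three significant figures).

v ≈ 25.0 km/s

Rearranging for v: v = [D / (1.52 · 381^0.83 · 1.8^-0.25)]^(1/0.46).
D = 19200 m.
381^0.83 = 138.7
1.8^-0.25 = 0.8633
Denominator = 1.52 × 138.7 × 0.8633 = 182.0
D / 182.0 = 19200 / 182.0 = 105.5
v = 105.5^(1/0.46) = 105.5^2.1739 = 25024 m/s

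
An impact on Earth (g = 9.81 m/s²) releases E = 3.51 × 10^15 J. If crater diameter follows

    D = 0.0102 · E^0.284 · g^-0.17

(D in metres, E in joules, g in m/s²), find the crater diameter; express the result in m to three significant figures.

D ≈ 180 m

E^0.284 = (3.51 × 10^15)^0.284 = 2.599 × 10^4
g^-0.17 = 9.81^-0.17 = 0.6783
D = 0.0102 × 2.599 × 10^4 × 0.6783 = 179.8 m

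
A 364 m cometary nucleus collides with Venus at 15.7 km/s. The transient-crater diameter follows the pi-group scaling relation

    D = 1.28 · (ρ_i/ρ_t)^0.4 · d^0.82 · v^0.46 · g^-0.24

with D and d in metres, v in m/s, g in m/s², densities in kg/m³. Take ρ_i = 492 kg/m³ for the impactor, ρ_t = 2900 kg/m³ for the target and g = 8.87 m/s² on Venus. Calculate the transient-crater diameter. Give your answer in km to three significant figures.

D ≈ 4.00 km

In SI units: v = 15700 m/s.
(ρ_i/ρ_t)^0.4 = (492/2900)^0.4 = 0.4918
d^0.82 = 364^0.82 = 125.9
v^0.46 = 15700^0.46 = 85.14
g^-0.24 = 8.87^-0.24 = 0.5922
D = 1.28 × 0.4918 × 125.9 × 85.14 × 0.5922 = 3996 m
   = 3.996 km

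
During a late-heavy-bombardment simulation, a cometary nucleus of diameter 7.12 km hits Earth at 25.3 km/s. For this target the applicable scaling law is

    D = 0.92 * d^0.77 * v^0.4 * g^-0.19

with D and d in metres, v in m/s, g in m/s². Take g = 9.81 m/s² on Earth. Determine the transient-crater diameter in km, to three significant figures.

In SI units: d = 7120 m, v = 25300 m/s.
d^0.77 = 7120^0.77 = 925.6
v^0.4 = 25300^0.4 = 57.71
g^-0.19 = 9.81^-0.19 = 0.6480
D = 0.92 × 925.6 × 57.71 × 0.6480 = 31845 m
   = 31.84 km

D ≈ 31.8 km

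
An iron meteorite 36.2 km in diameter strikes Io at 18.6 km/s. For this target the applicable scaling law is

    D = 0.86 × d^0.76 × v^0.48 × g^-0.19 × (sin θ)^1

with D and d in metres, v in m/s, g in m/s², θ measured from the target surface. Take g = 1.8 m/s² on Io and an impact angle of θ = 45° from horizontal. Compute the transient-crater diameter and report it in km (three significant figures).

In SI units: d = 36200 m, v = 18600 m/s.
d^0.76 = 36200^0.76 = 2915
v^0.48 = 18600^0.48 = 112.0
g^-0.19 = 1.8^-0.19 = 0.8943
(sin 45°)^1 = 0.7071^1 = 0.7071
D = 0.86 × 2915 × 112.0 × 0.8943 × 0.7071 = 1.775 × 10^5 m
   = 177.5 km

D ≈ 178 km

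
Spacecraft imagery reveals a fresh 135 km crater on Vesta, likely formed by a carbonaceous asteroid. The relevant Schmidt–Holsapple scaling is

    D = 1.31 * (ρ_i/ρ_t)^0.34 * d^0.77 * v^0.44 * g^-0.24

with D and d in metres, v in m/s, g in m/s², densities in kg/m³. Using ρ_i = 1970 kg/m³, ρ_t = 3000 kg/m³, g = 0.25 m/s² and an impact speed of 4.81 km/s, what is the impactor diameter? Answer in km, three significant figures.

d ≈ 19.9 km

Rearranging for d: d = [D / (1.31 · (1970/3000)^0.34 · 4810^0.44 · 0.25^-0.24)]^(1/0.77).
D = 135000 m.
(1970/3000)^0.34 = 0.8668
4810^0.44 = 41.70
0.25^-0.24 = 1.395
Denominator = 1.31 × 0.8668 × 41.70 × 1.395 = 66.05
D / 66.05 = 135000 / 66.05 = 2044
d = 2044^(1/0.77) = 2044^1.2987 = 19921 m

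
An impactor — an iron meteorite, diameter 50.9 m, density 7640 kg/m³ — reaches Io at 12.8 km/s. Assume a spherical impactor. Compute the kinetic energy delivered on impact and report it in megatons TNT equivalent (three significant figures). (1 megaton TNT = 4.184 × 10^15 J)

v = 12800 m/s.
Mass m = (π/6) ρ d³ = (π/6) × 7640 × (50.9)³ = 5.275 × 10^8 kg
E = ½ m v² = 0.5 × 5.275 × 10^8 × (12800)² = 4.321 × 10^16 J
   = 4.321 × 10^16 / 4.184×10^15 = 10.33 Mt

E ≈ 10.3 Mt TNT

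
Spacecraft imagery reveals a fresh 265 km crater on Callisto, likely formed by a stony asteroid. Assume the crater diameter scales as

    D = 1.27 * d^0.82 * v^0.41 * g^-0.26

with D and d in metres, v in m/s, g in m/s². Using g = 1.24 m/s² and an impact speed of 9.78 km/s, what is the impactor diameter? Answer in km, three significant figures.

d ≈ 33.2 km

Rearranging for d: d = [D / (1.27 · 9780^0.41 · 1.24^-0.26)]^(1/0.82).
D = 265000 m.
9780^0.41 = 43.26
1.24^-0.26 = 0.9456
Denominator = 1.27 × 43.26 × 0.9456 = 51.95
D / 51.95 = 265000 / 51.95 = 5101
d = 5101^(1/0.82) = 5101^1.2195 = 33227 m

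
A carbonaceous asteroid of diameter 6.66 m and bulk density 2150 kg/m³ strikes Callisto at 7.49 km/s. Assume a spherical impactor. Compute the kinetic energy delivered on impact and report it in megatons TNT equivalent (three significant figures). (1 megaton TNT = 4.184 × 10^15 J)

E ≈ 2.23 × 10^-3 Mt TNT

v = 7490 m/s.
Mass m = (π/6) ρ d³ = (π/6) × 2150 × (6.66)³ = 3.326 × 10^5 kg
E = ½ m v² = 0.5 × 3.326 × 10^5 × (7490)² = 9.329 × 10^12 J
   = 9.329 × 10^12 / 4.184×10^15 = 2.230 × 10^-3 Mt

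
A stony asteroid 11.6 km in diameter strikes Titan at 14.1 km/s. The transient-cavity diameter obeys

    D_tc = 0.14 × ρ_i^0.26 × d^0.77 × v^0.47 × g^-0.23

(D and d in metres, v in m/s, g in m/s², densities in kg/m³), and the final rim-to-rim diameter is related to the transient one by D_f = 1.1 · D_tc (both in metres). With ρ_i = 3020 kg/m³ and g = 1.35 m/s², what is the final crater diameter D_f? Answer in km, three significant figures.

In SI: d = 11600 m, v = 14100 m/s.
ρ_i^0.26 = 3020^0.26 = 8.032
d^0.77 = 11600^0.77 = 1348
v^0.47 = 14100^0.47 = 89.15
g^-0.23 = 1.35^-0.23 = 0.9333
D_tc = 0.14 × 8.032 × 1348 × 89.15 × 0.9333 = 1.261 × 10^5 m
D_f = 1.1 × 1.261 × 10^5 = 1.387 × 10^5 m
     = 138.7 km

D_f ≈ 139 km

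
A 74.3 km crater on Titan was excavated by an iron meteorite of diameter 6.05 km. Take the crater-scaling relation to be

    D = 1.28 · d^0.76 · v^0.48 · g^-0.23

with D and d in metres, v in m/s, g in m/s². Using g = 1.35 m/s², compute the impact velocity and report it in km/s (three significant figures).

v ≈ 9.98 km/s

Rearranging for v: v = [D / (1.28 · 6050^0.76 · 1.35^-0.23)]^(1/0.48).
D = 74300 m.
6050^0.76 = 748.4
1.35^-0.23 = 0.9333
Denominator = 1.28 × 748.4 × 0.9333 = 894.1
D / 894.1 = 74300 / 894.1 = 83.10
v = 83.10^(1/0.48) = 83.10^2.0833 = 9979 m/s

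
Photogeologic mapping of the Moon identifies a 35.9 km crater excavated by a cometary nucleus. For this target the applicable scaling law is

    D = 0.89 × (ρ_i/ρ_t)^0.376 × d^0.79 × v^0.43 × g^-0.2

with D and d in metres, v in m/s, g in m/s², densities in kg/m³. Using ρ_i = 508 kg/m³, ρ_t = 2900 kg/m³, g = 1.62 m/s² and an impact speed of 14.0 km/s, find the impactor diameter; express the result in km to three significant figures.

Rearranging for d: d = [D / (0.89 · (508/2900)^0.376 · 14000^0.43 · 1.62^-0.2)]^(1/0.79).
D = 35900 m.
(508/2900)^0.376 = 0.5194
14000^0.43 = 60.65
1.62^-0.2 = 0.9080
Denominator = 0.89 × 0.5194 × 60.65 × 0.9080 = 25.46
D / 25.46 = 35900 / 25.46 = 1410
d = 1410^(1/0.79) = 1410^1.2658 = 9689 m

d ≈ 9.69 km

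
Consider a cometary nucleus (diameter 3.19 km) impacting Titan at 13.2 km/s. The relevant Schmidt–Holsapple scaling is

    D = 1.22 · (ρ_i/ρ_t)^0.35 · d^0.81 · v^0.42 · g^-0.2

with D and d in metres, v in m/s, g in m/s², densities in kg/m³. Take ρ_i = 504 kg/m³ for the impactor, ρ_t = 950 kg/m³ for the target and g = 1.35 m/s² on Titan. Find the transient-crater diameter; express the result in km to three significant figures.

In SI units: d = 3190 m, v = 13200 m/s.
(ρ_i/ρ_t)^0.35 = (504/950)^0.35 = 0.8010
d^0.81 = 3190^0.81 = 688.8
v^0.42 = 13200^0.42 = 53.78
g^-0.2 = 1.35^-0.2 = 0.9417
D = 1.22 × 0.8010 × 688.8 × 53.78 × 0.9417 = 34089 m
   = 34.09 km

D ≈ 34.1 km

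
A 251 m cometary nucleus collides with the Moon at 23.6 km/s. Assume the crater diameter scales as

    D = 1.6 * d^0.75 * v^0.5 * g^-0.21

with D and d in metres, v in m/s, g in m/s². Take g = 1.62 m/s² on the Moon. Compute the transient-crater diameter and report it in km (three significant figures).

In SI units: v = 23600 m/s.
d^0.75 = 251^0.75 = 63.06
v^0.5 = 23600^0.5 = 153.6
g^-0.21 = 1.62^-0.21 = 0.9037
D = 1.6 × 63.06 × 153.6 × 0.9037 = 14005 m
   = 14.01 km

D ≈ 14.0 km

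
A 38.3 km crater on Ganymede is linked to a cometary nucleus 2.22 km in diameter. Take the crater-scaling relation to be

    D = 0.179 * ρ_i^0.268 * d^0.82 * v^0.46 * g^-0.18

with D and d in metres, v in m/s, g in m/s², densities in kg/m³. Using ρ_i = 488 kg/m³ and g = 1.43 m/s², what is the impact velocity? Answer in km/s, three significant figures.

Rearranging for v: v = [D / (0.179 · 488^0.268 · 2220^0.82 · 1.43^-0.18)]^(1/0.46).
D = 38300 m.
488^0.268 = 5.254
2220^0.82 = 554.6
1.43^-0.18 = 0.9376
Denominator = 0.179 × 5.254 × 554.6 × 0.9376 = 489.0
D / 489.0 = 38300 / 489.0 = 78.32
v = 78.32^(1/0.46) = 78.32^2.1739 = 13095 m/s

v ≈ 13.1 km/s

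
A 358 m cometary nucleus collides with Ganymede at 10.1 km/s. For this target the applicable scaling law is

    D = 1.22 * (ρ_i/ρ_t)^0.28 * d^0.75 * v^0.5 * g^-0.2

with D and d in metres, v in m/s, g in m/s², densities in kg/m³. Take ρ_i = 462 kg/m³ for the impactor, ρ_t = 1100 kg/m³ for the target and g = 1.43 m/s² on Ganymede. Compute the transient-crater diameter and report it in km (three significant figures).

In SI units: v = 10100 m/s.
(ρ_i/ρ_t)^0.28 = (462/1100)^0.28 = 0.7843
d^0.75 = 358^0.75 = 82.30
v^0.5 = 10100^0.5 = 100.5
g^-0.2 = 1.43^-0.2 = 0.9310
D = 1.22 × 0.7843 × 82.30 × 100.5 × 0.9310 = 7368 m
   = 7.368 km

D ≈ 7.37 km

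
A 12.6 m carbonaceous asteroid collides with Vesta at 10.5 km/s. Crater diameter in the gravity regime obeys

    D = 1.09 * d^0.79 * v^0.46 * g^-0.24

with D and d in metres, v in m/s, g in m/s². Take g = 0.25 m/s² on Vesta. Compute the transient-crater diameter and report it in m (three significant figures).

D ≈ 796 m

In SI units: v = 10500 m/s.
d^0.79 = 12.6^0.79 = 7.401
v^0.46 = 10500^0.46 = 70.75
g^-0.24 = 0.25^-0.24 = 1.395
D = 1.09 × 7.401 × 70.75 × 1.395 = 796.2 m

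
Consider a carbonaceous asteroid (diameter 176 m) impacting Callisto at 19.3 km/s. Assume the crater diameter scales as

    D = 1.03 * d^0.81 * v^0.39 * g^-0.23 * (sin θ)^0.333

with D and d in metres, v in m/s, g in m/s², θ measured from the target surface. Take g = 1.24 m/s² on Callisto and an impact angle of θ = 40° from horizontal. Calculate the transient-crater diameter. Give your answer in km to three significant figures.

In SI units: v = 19300 m/s.
d^0.81 = 176^0.81 = 65.90
v^0.39 = 19300^0.39 = 46.92
g^-0.23 = 1.24^-0.23 = 0.9517
(sin 40°)^0.333 = 0.6428^0.333 = 0.8632
D = 1.03 × 65.90 × 46.92 × 0.9517 × 0.8632 = 2616 m
   = 2.616 km

D ≈ 2.62 km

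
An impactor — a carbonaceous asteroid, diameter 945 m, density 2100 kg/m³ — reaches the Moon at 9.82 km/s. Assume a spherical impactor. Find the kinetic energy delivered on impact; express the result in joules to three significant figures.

v = 9820 m/s.
Mass m = (π/6) ρ d³ = (π/6) × 2100 × (945)³ = 9.279 × 10^11 kg
E = ½ m v² = 0.5 × 9.279 × 10^11 × (9820)² = 4.474 × 10^19 J

E ≈ 4.47 × 10^19 J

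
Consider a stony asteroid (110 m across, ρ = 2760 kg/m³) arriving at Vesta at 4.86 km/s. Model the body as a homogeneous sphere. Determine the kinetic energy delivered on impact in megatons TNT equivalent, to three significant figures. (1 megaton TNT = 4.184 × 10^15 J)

v = 4860 m/s.
Mass m = (π/6) ρ d³ = (π/6) × 2760 × (110)³ = 1.923 × 10^9 kg
E = ½ m v² = 0.5 × 1.923 × 10^9 × (4860)² = 2.271 × 10^16 J
   = 2.271 × 10^16 / 4.184×10^15 = 5.428 Mt

E ≈ 5.43 Mt TNT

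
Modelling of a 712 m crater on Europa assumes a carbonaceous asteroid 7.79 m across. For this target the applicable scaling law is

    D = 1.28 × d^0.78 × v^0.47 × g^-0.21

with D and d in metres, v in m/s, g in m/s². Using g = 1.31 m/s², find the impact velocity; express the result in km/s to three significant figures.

Rearranging for v: v = [D / (1.28 · 7.79^0.78 · 1.31^-0.21)]^(1/0.47).
7.79^0.78 = 4.959
1.31^-0.21 = 0.9449
Denominator = 1.28 × 4.959 × 0.9449 = 5.998
D / 5.998 = 712 / 5.998 = 118.7
v = 118.7^(1/0.47) = 118.7^2.1277 = 25930 m/s

v ≈ 25.9 km/s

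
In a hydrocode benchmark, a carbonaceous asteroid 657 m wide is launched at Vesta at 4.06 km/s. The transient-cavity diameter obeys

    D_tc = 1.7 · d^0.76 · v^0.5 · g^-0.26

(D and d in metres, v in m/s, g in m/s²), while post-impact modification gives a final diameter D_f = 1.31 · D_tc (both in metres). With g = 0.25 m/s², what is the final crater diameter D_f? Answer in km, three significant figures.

D_f ≈ 28.2 km

v = 4060 m/s.
d^0.76 = 657^0.76 = 138.5
v^0.5 = 4060^0.5 = 63.72
g^-0.26 = 0.25^-0.26 = 1.434
D_tc = 1.7 × 138.5 × 63.72 × 1.434 = 21510 m
D_f = 1.31 × 21510 = 28178 m
     = 28.18 km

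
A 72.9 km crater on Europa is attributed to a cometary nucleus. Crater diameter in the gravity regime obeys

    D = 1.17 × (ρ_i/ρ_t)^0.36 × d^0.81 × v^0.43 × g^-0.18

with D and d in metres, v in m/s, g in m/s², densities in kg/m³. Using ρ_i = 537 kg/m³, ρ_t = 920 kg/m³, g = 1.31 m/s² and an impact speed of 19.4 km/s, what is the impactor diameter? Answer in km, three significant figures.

d ≈ 5.93 km

Rearranging for d: d = [D / (1.17 · (537/920)^0.36 · 19400^0.43 · 1.31^-0.18)]^(1/0.81).
D = 72900 m.
(537/920)^0.36 = 0.8238
19400^0.43 = 69.78
1.31^-0.18 = 0.9526
Denominator = 1.17 × 0.8238 × 69.78 × 0.9526 = 64.07
D / 64.07 = 72900 / 64.07 = 1138
d = 1138^(1/0.81) = 1138^1.2346 = 5931 m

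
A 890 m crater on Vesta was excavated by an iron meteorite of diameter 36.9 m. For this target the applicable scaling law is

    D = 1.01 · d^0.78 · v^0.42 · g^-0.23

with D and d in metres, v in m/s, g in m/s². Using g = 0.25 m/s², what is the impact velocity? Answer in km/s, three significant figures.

v ≈ 5.92 km/s

Rearranging for v: v = [D / (1.01 · 36.9^0.78 · 0.25^-0.23)]^(1/0.42).
36.9^0.78 = 16.68
0.25^-0.23 = 1.376
Denominator = 1.01 × 16.68 × 1.376 = 23.18
D / 23.18 = 890 / 23.18 = 38.40
v = 38.40^(1/0.42) = 38.40^2.381 = 5920 m/s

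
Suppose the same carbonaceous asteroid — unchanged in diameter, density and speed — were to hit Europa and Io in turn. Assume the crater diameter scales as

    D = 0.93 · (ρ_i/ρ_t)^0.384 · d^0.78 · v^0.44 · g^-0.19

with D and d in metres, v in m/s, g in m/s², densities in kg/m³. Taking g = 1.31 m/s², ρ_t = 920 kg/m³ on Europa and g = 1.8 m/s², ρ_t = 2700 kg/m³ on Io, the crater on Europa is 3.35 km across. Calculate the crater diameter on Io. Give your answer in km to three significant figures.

D ≈ 2.09 km

The impactor-only factors (d, v, ρ_i) cancel in the ratio, leaving D_Io/D_Europa = (g_Io/g_Europa)^-0.19 · (ρ_t,Europa/ρ_t,Io)^0.384.
(1.8/1.31)^-0.19 = 1.374^-0.19 = 0.9414
(920/2700)^0.384 = 0.3407^0.384 = 0.6613
Ratio = 0.9414 × 0.6613 = 0.6225
D_Io = 0.6225 × 3.35 km = 2.09 km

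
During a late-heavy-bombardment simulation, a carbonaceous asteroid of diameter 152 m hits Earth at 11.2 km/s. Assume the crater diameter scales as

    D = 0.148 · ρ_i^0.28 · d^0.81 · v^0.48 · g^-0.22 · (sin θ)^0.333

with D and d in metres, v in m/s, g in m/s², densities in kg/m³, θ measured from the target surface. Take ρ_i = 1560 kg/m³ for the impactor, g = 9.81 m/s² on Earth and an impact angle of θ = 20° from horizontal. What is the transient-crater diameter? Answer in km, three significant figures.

In SI units: v = 11200 m/s.
ρ_i^0.28 = 1560^0.28 = 7.836
d^0.81 = 152^0.81 = 58.52
v^0.48 = 11200^0.48 = 87.83
g^-0.22 = 9.81^-0.22 = 0.6051
(sin 20°)^0.333 = 0.3420^0.333 = 0.6996
D = 0.148 × 7.836 × 58.52 × 87.83 × 0.6051 × 0.6996 = 2523 m
   = 2.523 km

D ≈ 2.52 km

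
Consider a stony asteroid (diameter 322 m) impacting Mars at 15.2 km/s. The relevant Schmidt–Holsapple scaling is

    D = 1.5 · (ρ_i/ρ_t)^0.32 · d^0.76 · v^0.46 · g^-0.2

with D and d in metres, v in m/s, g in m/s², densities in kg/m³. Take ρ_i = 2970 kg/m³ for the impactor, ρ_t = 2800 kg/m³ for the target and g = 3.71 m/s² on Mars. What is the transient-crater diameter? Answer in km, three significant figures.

In SI units: v = 15200 m/s.
(ρ_i/ρ_t)^0.32 = (2970/2800)^0.32 = 1.019
d^0.76 = 322^0.76 = 80.53
v^0.46 = 15200^0.46 = 83.88
g^-0.2 = 3.71^-0.2 = 0.7694
D = 1.5 × 1.019 × 80.53 × 83.88 × 0.7694 = 7944 m
   = 7.944 km

D ≈ 7.94 km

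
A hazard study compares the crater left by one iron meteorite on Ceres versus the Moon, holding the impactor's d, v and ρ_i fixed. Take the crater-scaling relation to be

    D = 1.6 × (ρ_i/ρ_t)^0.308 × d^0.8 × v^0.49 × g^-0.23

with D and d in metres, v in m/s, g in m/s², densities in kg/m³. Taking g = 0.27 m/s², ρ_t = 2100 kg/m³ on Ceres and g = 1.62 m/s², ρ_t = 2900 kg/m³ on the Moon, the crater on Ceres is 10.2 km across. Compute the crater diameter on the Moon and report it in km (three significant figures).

D ≈ 6.12 km

The impactor-only factors (d, v, ρ_i) cancel in the ratio, leaving D_Moon/D_Ceres = (g_Moon/g_Ceres)^-0.23 · (ρ_t,Ceres/ρ_t,Moon)^0.308.
(1.62/0.27)^-0.23 = 6.000^-0.23 = 0.6623
(2100/2900)^0.308 = 0.7241^0.308 = 0.9054
Ratio = 0.6623 × 0.9054 = 0.5996
D_Moon = 0.5996 × 10.2 km = 6.12 km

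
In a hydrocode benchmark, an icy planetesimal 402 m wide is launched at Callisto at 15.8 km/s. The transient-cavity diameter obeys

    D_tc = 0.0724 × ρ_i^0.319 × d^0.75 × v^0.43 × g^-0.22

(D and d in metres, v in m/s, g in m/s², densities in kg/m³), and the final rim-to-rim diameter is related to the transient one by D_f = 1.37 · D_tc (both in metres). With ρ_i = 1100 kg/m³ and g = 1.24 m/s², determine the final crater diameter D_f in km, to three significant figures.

v = 15800 m/s.
ρ_i^0.319 = 1100^0.319 = 9.337
d^0.75 = 402^0.75 = 89.78
v^0.43 = 15800^0.43 = 63.89
g^-0.22 = 1.24^-0.22 = 0.9538
D_tc = 0.0724 × 9.337 × 89.78 × 63.89 × 0.9538 = 3698 m
D_f = 1.37 × 3698 = 5066 m
     = 5.066 km

D_f ≈ 5.07 km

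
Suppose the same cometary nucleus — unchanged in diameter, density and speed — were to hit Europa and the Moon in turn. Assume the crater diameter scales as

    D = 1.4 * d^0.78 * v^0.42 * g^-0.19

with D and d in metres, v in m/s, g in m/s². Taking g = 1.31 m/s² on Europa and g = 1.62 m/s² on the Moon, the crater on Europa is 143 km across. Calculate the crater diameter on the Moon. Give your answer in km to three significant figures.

D ≈ 137 km

All impactor-dependent factors cancel in the ratio, leaving D_Moon/D_Europa = (g_Moon/g_Europa)^-0.19.
(1.62/1.31)^-0.19 = 1.237^-0.19 = 0.9604
D_Moon = 0.9604 × 143 km = 137 km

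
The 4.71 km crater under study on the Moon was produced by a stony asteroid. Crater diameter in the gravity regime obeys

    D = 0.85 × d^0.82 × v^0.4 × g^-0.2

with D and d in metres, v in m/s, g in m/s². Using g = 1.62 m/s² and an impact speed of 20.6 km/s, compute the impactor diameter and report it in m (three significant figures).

Rearranging for d: d = [D / (0.85 · 20600^0.4 · 1.62^-0.2)]^(1/0.82).
D = 4710 m.
20600^0.4 = 53.16
1.62^-0.2 = 0.9080
Denominator = 0.85 × 53.16 × 0.9080 = 41.03
D / 41.03 = 4710 / 41.03 = 114.8
d = 114.8^(1/0.82) = 114.8^1.2195 = 325.2 m

d ≈ 325 m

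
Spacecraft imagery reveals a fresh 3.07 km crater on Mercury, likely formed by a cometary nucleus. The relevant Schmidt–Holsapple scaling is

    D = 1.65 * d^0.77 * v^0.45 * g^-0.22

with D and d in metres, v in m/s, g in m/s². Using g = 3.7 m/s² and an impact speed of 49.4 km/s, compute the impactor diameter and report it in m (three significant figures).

Rearranging for d: d = [D / (1.65 · 49400^0.45 · 3.7^-0.22)]^(1/0.77).
D = 3070 m.
49400^0.45 = 129.5
3.7^-0.22 = 0.7499
Denominator = 1.65 × 129.5 × 0.7499 = 160.2
D / 160.2 = 3070 / 160.2 = 19.16
d = 19.16^(1/0.77) = 19.16^1.2987 = 46.29 m

d ≈ 46.3 m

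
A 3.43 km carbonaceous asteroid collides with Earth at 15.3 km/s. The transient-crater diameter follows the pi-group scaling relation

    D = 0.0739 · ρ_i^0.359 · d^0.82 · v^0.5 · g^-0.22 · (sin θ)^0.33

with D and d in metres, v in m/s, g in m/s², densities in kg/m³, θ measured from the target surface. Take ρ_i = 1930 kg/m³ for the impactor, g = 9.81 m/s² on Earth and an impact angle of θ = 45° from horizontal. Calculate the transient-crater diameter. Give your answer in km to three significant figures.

D ≈ 59.1 km

In SI units: d = 3430 m, v = 15300 m/s.
ρ_i^0.359 = 1930^0.359 = 15.12
d^0.82 = 3430^0.82 = 792.4
v^0.5 = 15300^0.5 = 123.7
g^-0.22 = 9.81^-0.22 = 0.6051
(sin 45°)^0.33 = 0.7071^0.33 = 0.8919
D = 0.0739 × 15.12 × 792.4 × 123.7 × 0.6051 × 0.8919 = 59109 m
   = 59.11 km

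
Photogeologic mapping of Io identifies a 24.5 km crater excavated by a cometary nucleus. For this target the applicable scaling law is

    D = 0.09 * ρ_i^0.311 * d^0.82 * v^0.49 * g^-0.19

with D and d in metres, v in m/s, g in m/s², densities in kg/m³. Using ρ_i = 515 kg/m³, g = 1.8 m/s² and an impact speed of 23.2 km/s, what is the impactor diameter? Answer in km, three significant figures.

d ≈ 1.12 km

Rearranging for d: d = [D / (0.09 · 515^0.311 · 23200^0.49 · 1.8^-0.19)]^(1/0.82).
D = 24500 m.
515^0.311 = 6.972
23200^0.49 = 137.7
1.8^-0.19 = 0.8943
Denominator = 0.09 × 6.972 × 137.7 × 0.8943 = 77.27
D / 77.27 = 24500 / 77.27 = 317.1
d = 317.1^(1/0.82) = 317.1^1.2195 = 1123 m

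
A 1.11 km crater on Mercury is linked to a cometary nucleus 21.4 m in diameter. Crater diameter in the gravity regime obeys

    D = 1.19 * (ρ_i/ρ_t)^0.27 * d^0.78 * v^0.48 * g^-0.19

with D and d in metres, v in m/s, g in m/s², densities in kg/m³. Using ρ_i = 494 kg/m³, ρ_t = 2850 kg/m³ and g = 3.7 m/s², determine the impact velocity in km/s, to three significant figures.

v ≈ 47.7 km/s

Rearranging for v: v = [D / (1.19 · (494/2850)^0.27 · 21.4^0.78 · 3.7^-0.19)]^(1/0.48).
D = 1110 m.
(494/2850)^0.27 = 0.6230
21.4^0.78 = 10.91
3.7^-0.19 = 0.7799
Denominator = 1.19 × 0.6230 × 10.91 × 0.7799 = 6.308
D / 6.308 = 1110 / 6.308 = 176.0
v = 176.0^(1/0.48) = 176.0^2.0833 = 47651 m/s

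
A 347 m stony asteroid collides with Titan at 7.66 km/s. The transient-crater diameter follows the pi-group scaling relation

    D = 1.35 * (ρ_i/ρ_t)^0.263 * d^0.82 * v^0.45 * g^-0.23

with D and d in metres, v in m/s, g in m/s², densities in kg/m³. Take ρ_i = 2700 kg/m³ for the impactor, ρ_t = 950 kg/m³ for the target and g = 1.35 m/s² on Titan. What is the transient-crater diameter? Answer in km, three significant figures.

In SI units: v = 7660 m/s.
(ρ_i/ρ_t)^0.263 = (2700/950)^0.263 = 1.316
d^0.82 = 347^0.82 = 121.1
v^0.45 = 7660^0.45 = 55.96
g^-0.23 = 1.35^-0.23 = 0.9333
D = 1.35 × 1.316 × 121.1 × 55.96 × 0.9333 = 11237 m
   = 11.24 km

D ≈ 11.2 km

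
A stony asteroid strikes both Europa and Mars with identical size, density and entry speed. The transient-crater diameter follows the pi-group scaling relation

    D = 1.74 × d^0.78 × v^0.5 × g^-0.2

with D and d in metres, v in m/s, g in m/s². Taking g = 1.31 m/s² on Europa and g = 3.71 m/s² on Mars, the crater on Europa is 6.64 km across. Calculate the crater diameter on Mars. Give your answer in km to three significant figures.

D ≈ 5.39 km

All impactor-dependent factors cancel in the ratio, leaving D_Mars/D_Europa = (g_Mars/g_Europa)^-0.2.
(3.71/1.31)^-0.2 = 2.832^-0.2 = 0.8120
D_Mars = 0.8120 × 6.64 km = 5.39 km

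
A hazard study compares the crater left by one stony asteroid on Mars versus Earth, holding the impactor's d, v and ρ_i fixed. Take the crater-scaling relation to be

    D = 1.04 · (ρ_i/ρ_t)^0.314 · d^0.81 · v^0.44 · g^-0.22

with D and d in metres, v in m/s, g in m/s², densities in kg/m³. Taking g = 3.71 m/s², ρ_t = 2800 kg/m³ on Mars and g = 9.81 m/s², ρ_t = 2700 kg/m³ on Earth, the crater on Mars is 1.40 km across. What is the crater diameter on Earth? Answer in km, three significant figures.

D ≈ 1.14 km

The impactor-only factors (d, v, ρ_i) cancel in the ratio, leaving D_Earth/D_Mars = (g_Earth/g_Mars)^-0.22 · (ρ_t,Mars/ρ_t,Earth)^0.314.
(9.81/3.71)^-0.22 = 2.644^-0.22 = 0.8074
(2800/2700)^0.314 = 1.037^0.314 = 1.011
Ratio = 0.8074 × 1.011 = 0.8163
D_Earth = 0.8163 × 1.40 km = 1.14 km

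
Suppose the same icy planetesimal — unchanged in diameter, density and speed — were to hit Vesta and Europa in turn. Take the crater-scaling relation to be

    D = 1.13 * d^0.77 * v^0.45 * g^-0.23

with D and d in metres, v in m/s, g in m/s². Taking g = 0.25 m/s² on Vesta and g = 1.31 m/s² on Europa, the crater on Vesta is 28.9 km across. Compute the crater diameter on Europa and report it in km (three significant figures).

D ≈ 19.7 km

All impactor-dependent factors cancel in the ratio, leaving D_Europa/D_Vesta = (g_Europa/g_Vesta)^-0.23.
(1.31/0.25)^-0.23 = 5.240^-0.23 = 0.6832
D_Europa = 0.6832 × 28.9 km = 19.7 km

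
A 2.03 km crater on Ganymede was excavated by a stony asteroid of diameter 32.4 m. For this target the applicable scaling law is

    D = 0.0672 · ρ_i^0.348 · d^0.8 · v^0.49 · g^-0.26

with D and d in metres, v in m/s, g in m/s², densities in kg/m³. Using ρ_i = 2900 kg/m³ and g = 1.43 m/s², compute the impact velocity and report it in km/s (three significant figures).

Rearranging for v: v = [D / (0.0672 · 2900^0.348 · 32.4^0.8 · 1.43^-0.26)]^(1/0.49).
D = 2030 m.
2900^0.348 = 16.03
32.4^0.8 = 16.16
1.43^-0.26 = 0.9112
Denominator = 0.0672 × 16.03 × 16.16 × 0.9112 = 15.86
D / 15.86 = 2030 / 15.86 = 128.0
v = 128.0^(1/0.49) = 128.0^2.0408 = 19971 m/s

v ≈ 20.0 km/s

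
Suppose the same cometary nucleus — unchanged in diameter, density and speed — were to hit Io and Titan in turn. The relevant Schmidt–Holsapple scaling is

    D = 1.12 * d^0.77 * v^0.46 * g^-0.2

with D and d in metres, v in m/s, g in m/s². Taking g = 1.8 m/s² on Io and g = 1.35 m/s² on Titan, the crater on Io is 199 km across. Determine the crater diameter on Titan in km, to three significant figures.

D ≈ 211 km

All impactor-dependent factors cancel in the ratio, leaving D_Titan/D_Io = (g_Titan/g_Io)^-0.2.
(1.35/1.8)^-0.2 = 0.7500^-0.2 = 1.059
D_Titan = 1.059 × 199 km = 211 km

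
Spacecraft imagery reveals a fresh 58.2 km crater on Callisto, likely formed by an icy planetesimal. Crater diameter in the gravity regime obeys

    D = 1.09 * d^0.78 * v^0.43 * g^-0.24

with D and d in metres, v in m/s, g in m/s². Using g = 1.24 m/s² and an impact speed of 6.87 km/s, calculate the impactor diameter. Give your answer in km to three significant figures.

Rearranging for d: d = [D / (1.09 · 6870^0.43 · 1.24^-0.24)]^(1/0.78).
D = 58200 m.
6870^0.43 = 44.66
1.24^-0.24 = 0.9497
Denominator = 1.09 × 44.66 × 0.9497 = 46.23
D / 46.23 = 58200 / 46.23 = 1259
d = 1259^(1/0.78) = 1259^1.2821 = 9431 m

d ≈ 9.43 km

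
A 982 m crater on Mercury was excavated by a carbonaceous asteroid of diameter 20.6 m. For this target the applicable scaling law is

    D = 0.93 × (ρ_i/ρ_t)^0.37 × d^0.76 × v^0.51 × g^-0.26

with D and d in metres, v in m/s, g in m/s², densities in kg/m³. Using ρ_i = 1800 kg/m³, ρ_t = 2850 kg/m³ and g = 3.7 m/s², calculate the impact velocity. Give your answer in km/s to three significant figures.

v ≈ 25.4 km/s

Rearranging for v: v = [D / (0.93 · (1800/2850)^0.37 · 20.6^0.76 · 3.7^-0.26)]^(1/0.51).
(1800/2850)^0.37 = 0.8436
20.6^0.76 = 9.966
3.7^-0.26 = 0.7117
Denominator = 0.93 × 0.8436 × 9.966 × 0.7117 = 5.565
D / 5.565 = 982 / 5.565 = 176.5
v = 176.5^(1/0.51) = 176.5^1.9608 = 25434 m/s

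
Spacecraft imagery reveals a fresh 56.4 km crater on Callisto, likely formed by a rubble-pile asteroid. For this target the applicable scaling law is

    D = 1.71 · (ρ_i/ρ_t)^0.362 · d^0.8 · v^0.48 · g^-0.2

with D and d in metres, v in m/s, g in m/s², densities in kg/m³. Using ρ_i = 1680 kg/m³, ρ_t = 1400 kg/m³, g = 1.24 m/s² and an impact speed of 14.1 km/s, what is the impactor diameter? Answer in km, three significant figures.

Rearranging for d: d = [D / (1.71 · (1680/1400)^0.362 · 14100^0.48 · 1.24^-0.2)]^(1/0.8).
D = 56400 m.
(1680/1400)^0.362 = 1.068
14100^0.48 = 98.09
1.24^-0.2 = 0.9579
Denominator = 1.71 × 1.068 × 98.09 × 0.9579 = 171.6
D / 171.6 = 56400 / 171.6 = 328.7
d = 328.7^(1/0.8) = 328.7^1.25 = 1400 m

d ≈ 1.40 km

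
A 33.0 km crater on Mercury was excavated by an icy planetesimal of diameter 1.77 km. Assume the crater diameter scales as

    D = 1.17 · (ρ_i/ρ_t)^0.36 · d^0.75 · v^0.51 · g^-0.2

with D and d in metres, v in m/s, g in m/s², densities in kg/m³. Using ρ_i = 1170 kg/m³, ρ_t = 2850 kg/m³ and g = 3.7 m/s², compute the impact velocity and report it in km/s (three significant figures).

Rearranging for v: v = [D / (1.17 · (1170/2850)^0.36 · 1770^0.75 · 3.7^-0.2)]^(1/0.51).
D = 33000 m.
(1170/2850)^0.36 = 0.7258
1770^0.75 = 272.9
3.7^-0.2 = 0.7698
Denominator = 1.17 × 0.7258 × 272.9 × 0.7698 = 178.4
D / 178.4 = 33000 / 178.4 = 185.0
v = 185.0^(1/0.51) = 185.0^1.9608 = 27891 m/s

v ≈ 27.9 km/s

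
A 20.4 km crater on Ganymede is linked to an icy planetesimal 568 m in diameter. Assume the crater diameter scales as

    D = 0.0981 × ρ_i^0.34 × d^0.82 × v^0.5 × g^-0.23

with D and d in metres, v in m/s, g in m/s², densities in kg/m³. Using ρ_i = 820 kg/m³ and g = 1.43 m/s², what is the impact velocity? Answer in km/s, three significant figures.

v ≈ 16.2 km/s

Rearranging for v: v = [D / (0.0981 · 820^0.34 · 568^0.82 · 1.43^-0.23)]^(1/0.5).
D = 20400 m.
820^0.34 = 9.788
568^0.82 = 181.4
1.43^-0.23 = 0.9210
Denominator = 0.0981 × 9.788 × 181.4 × 0.9210 = 160.4
D / 160.4 = 20400 / 160.4 = 127.2
v = 127.2^(1/0.5) = 127.2^2 = 16180 m/s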